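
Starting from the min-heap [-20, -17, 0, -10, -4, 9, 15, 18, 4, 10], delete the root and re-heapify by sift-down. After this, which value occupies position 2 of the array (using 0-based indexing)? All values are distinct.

0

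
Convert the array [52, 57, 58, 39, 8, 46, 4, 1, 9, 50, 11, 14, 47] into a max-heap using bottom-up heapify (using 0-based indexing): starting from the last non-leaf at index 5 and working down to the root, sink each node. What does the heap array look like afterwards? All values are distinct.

[58, 57, 52, 39, 50, 47, 4, 1, 9, 8, 11, 14, 46]

sift down from index 5:
  46 vs larger child 47 at index 12, swap → [52, 57, 58, 39, 8, 47, 4, 1, 9, 50, 11, 14, 46]
sift down from index 4:
  8 vs larger child 50 at index 9, swap → [52, 57, 58, 39, 50, 47, 4, 1, 9, 8, 11, 14, 46]
sift down from index 3: already satisfies heap property
sift down from index 2: already satisfies heap property
sift down from index 1: already satisfies heap property
sift down from index 0:
  52 vs larger child 58 at index 2, swap → [58, 57, 52, 39, 50, 47, 4, 1, 9, 8, 11, 14, 46]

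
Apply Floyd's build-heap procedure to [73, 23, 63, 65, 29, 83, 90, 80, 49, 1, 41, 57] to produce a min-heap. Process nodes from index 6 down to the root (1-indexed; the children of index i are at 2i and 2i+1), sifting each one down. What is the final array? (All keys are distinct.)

[1, 23, 57, 49, 29, 63, 90, 80, 65, 73, 41, 83]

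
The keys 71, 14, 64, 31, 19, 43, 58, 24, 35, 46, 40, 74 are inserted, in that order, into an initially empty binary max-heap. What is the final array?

Insert 71:
  append 71 at index 0 → [71] (no swap needed)
Insert 14:
  append 14 at index 1 → [71, 14] (no swap needed)
Insert 64:
  append 64 at index 2 → [71, 14, 64] (no swap needed)
Insert 31:
  append 31 at index 3 → [71, 14, 64, 31]
  31 > parent 14 at index 1, swap → [71, 31, 64, 14]
Insert 19:
  append 19 at index 4 → [71, 31, 64, 14, 19] (no swap needed)
Insert 43:
  append 43 at index 5 → [71, 31, 64, 14, 19, 43] (no swap needed)
Insert 58:
  append 58 at index 6 → [71, 31, 64, 14, 19, 43, 58] (no swap needed)
Insert 24:
  append 24 at index 7 → [71, 31, 64, 14, 19, 43, 58, 24]
  24 > parent 14 at index 3, swap → [71, 31, 64, 24, 19, 43, 58, 14]
Insert 35:
  append 35 at index 8 → [71, 31, 64, 24, 19, 43, 58, 14, 35]
  35 > parent 24 at index 3, swap → [71, 31, 64, 35, 19, 43, 58, 14, 24]
  35 > parent 31 at index 1, swap → [71, 35, 64, 31, 19, 43, 58, 14, 24]
Insert 46:
  append 46 at index 9 → [71, 35, 64, 31, 19, 43, 58, 14, 24, 46]
  46 > parent 19 at index 4, swap → [71, 35, 64, 31, 46, 43, 58, 14, 24, 19]
  46 > parent 35 at index 1, swap → [71, 46, 64, 31, 35, 43, 58, 14, 24, 19]
Insert 40:
  append 40 at index 10 → [71, 46, 64, 31, 35, 43, 58, 14, 24, 19, 40]
  40 > parent 35 at index 4, swap → [71, 46, 64, 31, 40, 43, 58, 14, 24, 19, 35]
Insert 74:
  append 74 at index 11 → [71, 46, 64, 31, 40, 43, 58, 14, 24, 19, 35, 74]
  74 > parent 43 at index 5, swap → [71, 46, 64, 31, 40, 74, 58, 14, 24, 19, 35, 43]
  74 > parent 64 at index 2, swap → [71, 46, 74, 31, 40, 64, 58, 14, 24, 19, 35, 43]
  74 > parent 71 at index 0, swap → [74, 46, 71, 31, 40, 64, 58, 14, 24, 19, 35, 43]

[74, 46, 71, 31, 40, 64, 58, 14, 24, 19, 35, 43]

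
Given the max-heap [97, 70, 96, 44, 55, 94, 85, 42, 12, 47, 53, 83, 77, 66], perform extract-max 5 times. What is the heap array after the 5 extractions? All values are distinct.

extract-max #1 returns 97:
  remove root 97; move last element 66 to root → [66, 70, 96, 44, 55, 94, 85, 42, 12, 47, 53, 83, 77]
  66 vs larger child 96 at index 2, swap → [96, 70, 66, 44, 55, 94, 85, 42, 12, 47, 53, 83, 77]
  66 vs larger child 94 at index 5, swap → [96, 70, 94, 44, 55, 66, 85, 42, 12, 47, 53, 83, 77]
  66 vs larger child 83 at index 11, swap → [96, 70, 94, 44, 55, 83, 85, 42, 12, 47, 53, 66, 77]
extract-max #2 returns 96:
  remove root 96; move last element 77 to root → [77, 70, 94, 44, 55, 83, 85, 42, 12, 47, 53, 66]
  77 vs larger child 94 at index 2, swap → [94, 70, 77, 44, 55, 83, 85, 42, 12, 47, 53, 66]
  77 vs larger child 85 at index 6, swap → [94, 70, 85, 44, 55, 83, 77, 42, 12, 47, 53, 66]
extract-max #3 returns 94:
  remove root 94; move last element 66 to root → [66, 70, 85, 44, 55, 83, 77, 42, 12, 47, 53]
  66 vs larger child 85 at index 2, swap → [85, 70, 66, 44, 55, 83, 77, 42, 12, 47, 53]
  66 vs larger child 83 at index 5, swap → [85, 70, 83, 44, 55, 66, 77, 42, 12, 47, 53]
extract-max #4 returns 85:
  remove root 85; move last element 53 to root → [53, 70, 83, 44, 55, 66, 77, 42, 12, 47]
  53 vs larger child 83 at index 2, swap → [83, 70, 53, 44, 55, 66, 77, 42, 12, 47]
  53 vs larger child 77 at index 6, swap → [83, 70, 77, 44, 55, 66, 53, 42, 12, 47]
extract-max #5 returns 83:
  remove root 83; move last element 47 to root → [47, 70, 77, 44, 55, 66, 53, 42, 12]
  47 vs larger child 77 at index 2, swap → [77, 70, 47, 44, 55, 66, 53, 42, 12]
  47 vs larger child 66 at index 5, swap → [77, 70, 66, 44, 55, 47, 53, 42, 12]

[77, 70, 66, 44, 55, 47, 53, 42, 12]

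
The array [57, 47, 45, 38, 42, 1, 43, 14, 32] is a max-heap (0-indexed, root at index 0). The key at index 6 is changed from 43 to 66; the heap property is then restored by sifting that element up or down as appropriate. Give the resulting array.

set index 6 from 43 to 66 → [57, 47, 45, 38, 42, 1, 66, 14, 32]
66 > parent 45 at index 2, swap → [57, 47, 66, 38, 42, 1, 45, 14, 32]
66 > parent 57 at index 0, swap → [66, 47, 57, 38, 42, 1, 45, 14, 32]

[66, 47, 57, 38, 42, 1, 45, 14, 32]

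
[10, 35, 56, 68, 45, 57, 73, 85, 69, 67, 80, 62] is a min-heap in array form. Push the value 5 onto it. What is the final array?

append 5 at index 12 → [10, 35, 56, 68, 45, 57, 73, 85, 69, 67, 80, 62, 5]
5 < parent 57 at index 5, swap → [10, 35, 56, 68, 45, 5, 73, 85, 69, 67, 80, 62, 57]
5 < parent 56 at index 2, swap → [10, 35, 5, 68, 45, 56, 73, 85, 69, 67, 80, 62, 57]
5 < parent 10 at index 0, swap → [5, 35, 10, 68, 45, 56, 73, 85, 69, 67, 80, 62, 57]

[5, 35, 10, 68, 45, 56, 73, 85, 69, 67, 80, 62, 57]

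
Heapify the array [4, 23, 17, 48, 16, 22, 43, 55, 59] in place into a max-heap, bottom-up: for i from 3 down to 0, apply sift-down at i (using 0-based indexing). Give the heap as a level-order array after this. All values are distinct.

sift down from index 3:
  48 vs larger child 59 at index 8, swap → [4, 23, 17, 59, 16, 22, 43, 55, 48]
sift down from index 2:
  17 vs larger child 43 at index 6, swap → [4, 23, 43, 59, 16, 22, 17, 55, 48]
sift down from index 1:
  23 vs larger child 59 at index 3, swap → [4, 59, 43, 23, 16, 22, 17, 55, 48]
  23 vs larger child 55 at index 7, swap → [4, 59, 43, 55, 16, 22, 17, 23, 48]
sift down from index 0:
  4 vs larger child 59 at index 1, swap → [59, 4, 43, 55, 16, 22, 17, 23, 48]
  4 vs larger child 55 at index 3, swap → [59, 55, 43, 4, 16, 22, 17, 23, 48]
  4 vs larger child 48 at index 8, swap → [59, 55, 43, 48, 16, 22, 17, 23, 4]

[59, 55, 43, 48, 16, 22, 17, 23, 4]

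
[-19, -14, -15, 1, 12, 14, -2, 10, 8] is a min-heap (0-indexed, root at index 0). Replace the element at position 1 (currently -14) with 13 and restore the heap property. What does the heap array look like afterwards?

[-19, 1, -15, 8, 12, 14, -2, 10, 13]

set index 1 from -14 to 13 → [-19, 13, -15, 1, 12, 14, -2, 10, 8]
13 vs smaller child 1 at index 3, swap → [-19, 1, -15, 13, 12, 14, -2, 10, 8]
13 vs smaller child 8 at index 8, swap → [-19, 1, -15, 8, 12, 14, -2, 10, 13]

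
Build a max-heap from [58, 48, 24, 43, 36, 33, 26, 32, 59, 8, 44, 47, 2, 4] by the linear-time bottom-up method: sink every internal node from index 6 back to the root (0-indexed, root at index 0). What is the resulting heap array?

sift down from index 6: already satisfies heap property
sift down from index 5:
  33 vs larger child 47 at index 11, swap → [58, 48, 24, 43, 36, 47, 26, 32, 59, 8, 44, 33, 2, 4]
sift down from index 4:
  36 vs larger child 44 at index 10, swap → [58, 48, 24, 43, 44, 47, 26, 32, 59, 8, 36, 33, 2, 4]
sift down from index 3:
  43 vs larger child 59 at index 8, swap → [58, 48, 24, 59, 44, 47, 26, 32, 43, 8, 36, 33, 2, 4]
sift down from index 2:
  24 vs larger child 47 at index 5, swap → [58, 48, 47, 59, 44, 24, 26, 32, 43, 8, 36, 33, 2, 4]
  24 vs larger child 33 at index 11, swap → [58, 48, 47, 59, 44, 33, 26, 32, 43, 8, 36, 24, 2, 4]
sift down from index 1:
  48 vs larger child 59 at index 3, swap → [58, 59, 47, 48, 44, 33, 26, 32, 43, 8, 36, 24, 2, 4]
sift down from index 0:
  58 vs larger child 59 at index 1, swap → [59, 58, 47, 48, 44, 33, 26, 32, 43, 8, 36, 24, 2, 4]

[59, 58, 47, 48, 44, 33, 26, 32, 43, 8, 36, 24, 2, 4]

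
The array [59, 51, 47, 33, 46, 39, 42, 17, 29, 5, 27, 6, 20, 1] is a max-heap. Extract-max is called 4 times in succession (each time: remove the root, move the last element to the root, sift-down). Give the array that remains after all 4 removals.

extract-max #1 returns 59:
  remove root 59; move last element 1 to root → [1, 51, 47, 33, 46, 39, 42, 17, 29, 5, 27, 6, 20]
  1 vs larger child 51 at index 1, swap → [51, 1, 47, 33, 46, 39, 42, 17, 29, 5, 27, 6, 20]
  1 vs larger child 46 at index 4, swap → [51, 46, 47, 33, 1, 39, 42, 17, 29, 5, 27, 6, 20]
  1 vs larger child 27 at index 10, swap → [51, 46, 47, 33, 27, 39, 42, 17, 29, 5, 1, 6, 20]
extract-max #2 returns 51:
  remove root 51; move last element 20 to root → [20, 46, 47, 33, 27, 39, 42, 17, 29, 5, 1, 6]
  20 vs larger child 47 at index 2, swap → [47, 46, 20, 33, 27, 39, 42, 17, 29, 5, 1, 6]
  20 vs larger child 42 at index 6, swap → [47, 46, 42, 33, 27, 39, 20, 17, 29, 5, 1, 6]
extract-max #3 returns 47:
  remove root 47; move last element 6 to root → [6, 46, 42, 33, 27, 39, 20, 17, 29, 5, 1]
  6 vs larger child 46 at index 1, swap → [46, 6, 42, 33, 27, 39, 20, 17, 29, 5, 1]
  6 vs larger child 33 at index 3, swap → [46, 33, 42, 6, 27, 39, 20, 17, 29, 5, 1]
  6 vs larger child 29 at index 8, swap → [46, 33, 42, 29, 27, 39, 20, 17, 6, 5, 1]
extract-max #4 returns 46:
  remove root 46; move last element 1 to root → [1, 33, 42, 29, 27, 39, 20, 17, 6, 5]
  1 vs larger child 42 at index 2, swap → [42, 33, 1, 29, 27, 39, 20, 17, 6, 5]
  1 vs larger child 39 at index 5, swap → [42, 33, 39, 29, 27, 1, 20, 17, 6, 5]

[42, 33, 39, 29, 27, 1, 20, 17, 6, 5]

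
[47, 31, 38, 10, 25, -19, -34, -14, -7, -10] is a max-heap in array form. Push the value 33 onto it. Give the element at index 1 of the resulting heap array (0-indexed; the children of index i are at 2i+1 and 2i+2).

append 33 at index 10 → [47, 31, 38, 10, 25, -19, -34, -14, -7, -10, 33]
33 > parent 25 at index 4, swap → [47, 31, 38, 10, 33, -19, -34, -14, -7, -10, 25]
33 > parent 31 at index 1, swap → [47, 33, 38, 10, 31, -19, -34, -14, -7, -10, 25]
resulting array: [47, 33, 38, 10, 31, -19, -34, -14, -7, -10, 25]

33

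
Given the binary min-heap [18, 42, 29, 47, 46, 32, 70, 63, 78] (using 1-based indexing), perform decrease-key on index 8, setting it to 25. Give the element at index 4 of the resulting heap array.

set index 8 from 63 to 25 → [18, 42, 29, 47, 46, 32, 70, 25, 78]
25 < parent 47 at index 4, swap → [18, 42, 29, 25, 46, 32, 70, 47, 78]
25 < parent 42 at index 2, swap → [18, 25, 29, 42, 46, 32, 70, 47, 78]
resulting array: [18, 25, 29, 42, 46, 32, 70, 47, 78]

42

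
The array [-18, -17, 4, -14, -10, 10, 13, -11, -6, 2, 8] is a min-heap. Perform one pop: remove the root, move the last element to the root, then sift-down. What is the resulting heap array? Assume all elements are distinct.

remove root -18; move last element 8 to root → [8, -17, 4, -14, -10, 10, 13, -11, -6, 2]
8 vs smaller child -17 at index 1, swap → [-17, 8, 4, -14, -10, 10, 13, -11, -6, 2]
8 vs smaller child -14 at index 3, swap → [-17, -14, 4, 8, -10, 10, 13, -11, -6, 2]
8 vs smaller child -11 at index 7, swap → [-17, -14, 4, -11, -10, 10, 13, 8, -6, 2]

[-17, -14, 4, -11, -10, 10, 13, 8, -6, 2]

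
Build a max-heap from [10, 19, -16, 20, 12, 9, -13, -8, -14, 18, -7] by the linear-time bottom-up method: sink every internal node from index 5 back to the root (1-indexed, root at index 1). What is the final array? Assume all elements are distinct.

sift down from index 5:
  12 vs larger child 18 at index 10, swap → [10, 19, -16, 20, 18, 9, -13, -8, -14, 12, -7]
sift down from index 4: already satisfies heap property
sift down from index 3:
  -16 vs larger child 9 at index 6, swap → [10, 19, 9, 20, 18, -16, -13, -8, -14, 12, -7]
sift down from index 2:
  19 vs larger child 20 at index 4, swap → [10, 20, 9, 19, 18, -16, -13, -8, -14, 12, -7]
sift down from index 1:
  10 vs larger child 20 at index 2, swap → [20, 10, 9, 19, 18, -16, -13, -8, -14, 12, -7]
  10 vs larger child 19 at index 4, swap → [20, 19, 9, 10, 18, -16, -13, -8, -14, 12, -7]

[20, 19, 9, 10, 18, -16, -13, -8, -14, 12, -7]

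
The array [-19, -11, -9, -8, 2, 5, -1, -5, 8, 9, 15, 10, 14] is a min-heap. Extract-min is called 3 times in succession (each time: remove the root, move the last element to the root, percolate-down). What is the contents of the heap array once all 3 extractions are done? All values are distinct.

[-8, -5, -1, 8, 2, 5, 10, 14, 15, 9]

extract-min #1 returns -19:
  remove root -19; move last element 14 to root → [14, -11, -9, -8, 2, 5, -1, -5, 8, 9, 15, 10]
  14 vs smaller child -11 at index 1, swap → [-11, 14, -9, -8, 2, 5, -1, -5, 8, 9, 15, 10]
  14 vs smaller child -8 at index 3, swap → [-11, -8, -9, 14, 2, 5, -1, -5, 8, 9, 15, 10]
  14 vs smaller child -5 at index 7, swap → [-11, -8, -9, -5, 2, 5, -1, 14, 8, 9, 15, 10]
extract-min #2 returns -11:
  remove root -11; move last element 10 to root → [10, -8, -9, -5, 2, 5, -1, 14, 8, 9, 15]
  10 vs smaller child -9 at index 2, swap → [-9, -8, 10, -5, 2, 5, -1, 14, 8, 9, 15]
  10 vs smaller child -1 at index 6, swap → [-9, -8, -1, -5, 2, 5, 10, 14, 8, 9, 15]
extract-min #3 returns -9:
  remove root -9; move last element 15 to root → [15, -8, -1, -5, 2, 5, 10, 14, 8, 9]
  15 vs smaller child -8 at index 1, swap → [-8, 15, -1, -5, 2, 5, 10, 14, 8, 9]
  15 vs smaller child -5 at index 3, swap → [-8, -5, -1, 15, 2, 5, 10, 14, 8, 9]
  15 vs smaller child 8 at index 8, swap → [-8, -5, -1, 8, 2, 5, 10, 14, 15, 9]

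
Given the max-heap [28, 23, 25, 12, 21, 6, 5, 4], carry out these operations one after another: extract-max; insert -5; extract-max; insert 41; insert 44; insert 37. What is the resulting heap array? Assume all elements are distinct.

[44, 41, 6, 23, 37, 4, 5, 12, 21, -5]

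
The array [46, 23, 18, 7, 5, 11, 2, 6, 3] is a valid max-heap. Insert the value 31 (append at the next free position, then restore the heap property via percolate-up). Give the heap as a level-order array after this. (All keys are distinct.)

[46, 31, 18, 7, 23, 11, 2, 6, 3, 5]

append 31 at index 9 → [46, 23, 18, 7, 5, 11, 2, 6, 3, 31]
31 > parent 5 at index 4, swap → [46, 23, 18, 7, 31, 11, 2, 6, 3, 5]
31 > parent 23 at index 1, swap → [46, 31, 18, 7, 23, 11, 2, 6, 3, 5]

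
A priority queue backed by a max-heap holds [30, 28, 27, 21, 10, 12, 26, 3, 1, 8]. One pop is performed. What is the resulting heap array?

remove root 30; move last element 8 to root → [8, 28, 27, 21, 10, 12, 26, 3, 1]
8 vs larger child 28 at index 1, swap → [28, 8, 27, 21, 10, 12, 26, 3, 1]
8 vs larger child 21 at index 3, swap → [28, 21, 27, 8, 10, 12, 26, 3, 1]

[28, 21, 27, 8, 10, 12, 26, 3, 1]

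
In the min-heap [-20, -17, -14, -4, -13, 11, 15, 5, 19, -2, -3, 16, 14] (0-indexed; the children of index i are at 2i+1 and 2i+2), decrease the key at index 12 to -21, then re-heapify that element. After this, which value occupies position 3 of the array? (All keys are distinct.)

-4

set index 12 from 14 to -21 → [-20, -17, -14, -4, -13, 11, 15, 5, 19, -2, -3, 16, -21]
-21 < parent 11 at index 5, swap → [-20, -17, -14, -4, -13, -21, 15, 5, 19, -2, -3, 16, 11]
-21 < parent -14 at index 2, swap → [-20, -17, -21, -4, -13, -14, 15, 5, 19, -2, -3, 16, 11]
-21 < parent -20 at index 0, swap → [-21, -17, -20, -4, -13, -14, 15, 5, 19, -2, -3, 16, 11]
resulting array: [-21, -17, -20, -4, -13, -14, 15, 5, 19, -2, -3, 16, 11]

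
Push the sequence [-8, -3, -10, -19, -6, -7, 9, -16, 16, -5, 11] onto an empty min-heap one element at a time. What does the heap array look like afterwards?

Insert -8:
  append -8 at index 0 → [-8] (no swap needed)
Insert -3:
  append -3 at index 1 → [-8, -3] (no swap needed)
Insert -10:
  append -10 at index 2 → [-8, -3, -10]
  -10 < parent -8 at index 0, swap → [-10, -3, -8]
Insert -19:
  append -19 at index 3 → [-10, -3, -8, -19]
  -19 < parent -3 at index 1, swap → [-10, -19, -8, -3]
  -19 < parent -10 at index 0, swap → [-19, -10, -8, -3]
Insert -6:
  append -6 at index 4 → [-19, -10, -8, -3, -6] (no swap needed)
Insert -7:
  append -7 at index 5 → [-19, -10, -8, -3, -6, -7] (no swap needed)
Insert 9:
  append 9 at index 6 → [-19, -10, -8, -3, -6, -7, 9] (no swap needed)
Insert -16:
  append -16 at index 7 → [-19, -10, -8, -3, -6, -7, 9, -16]
  -16 < parent -3 at index 3, swap → [-19, -10, -8, -16, -6, -7, 9, -3]
  -16 < parent -10 at index 1, swap → [-19, -16, -8, -10, -6, -7, 9, -3]
Insert 16:
  append 16 at index 8 → [-19, -16, -8, -10, -6, -7, 9, -3, 16] (no swap needed)
Insert -5:
  append -5 at index 9 → [-19, -16, -8, -10, -6, -7, 9, -3, 16, -5] (no swap needed)
Insert 11:
  append 11 at index 10 → [-19, -16, -8, -10, -6, -7, 9, -3, 16, -5, 11] (no swap needed)

[-19, -16, -8, -10, -6, -7, 9, -3, 16, -5, 11]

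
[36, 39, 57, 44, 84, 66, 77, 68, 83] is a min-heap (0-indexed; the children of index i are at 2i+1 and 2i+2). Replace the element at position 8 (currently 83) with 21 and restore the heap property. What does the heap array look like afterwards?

[21, 36, 57, 39, 84, 66, 77, 68, 44]

set index 8 from 83 to 21 → [36, 39, 57, 44, 84, 66, 77, 68, 21]
21 < parent 44 at index 3, swap → [36, 39, 57, 21, 84, 66, 77, 68, 44]
21 < parent 39 at index 1, swap → [36, 21, 57, 39, 84, 66, 77, 68, 44]
21 < parent 36 at index 0, swap → [21, 36, 57, 39, 84, 66, 77, 68, 44]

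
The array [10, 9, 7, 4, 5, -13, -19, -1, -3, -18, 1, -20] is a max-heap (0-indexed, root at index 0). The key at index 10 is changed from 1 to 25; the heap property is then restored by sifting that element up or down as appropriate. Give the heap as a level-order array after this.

set index 10 from 1 to 25 → [10, 9, 7, 4, 5, -13, -19, -1, -3, -18, 25, -20]
25 > parent 5 at index 4, swap → [10, 9, 7, 4, 25, -13, -19, -1, -3, -18, 5, -20]
25 > parent 9 at index 1, swap → [10, 25, 7, 4, 9, -13, -19, -1, -3, -18, 5, -20]
25 > parent 10 at index 0, swap → [25, 10, 7, 4, 9, -13, -19, -1, -3, -18, 5, -20]

[25, 10, 7, 4, 9, -13, -19, -1, -3, -18, 5, -20]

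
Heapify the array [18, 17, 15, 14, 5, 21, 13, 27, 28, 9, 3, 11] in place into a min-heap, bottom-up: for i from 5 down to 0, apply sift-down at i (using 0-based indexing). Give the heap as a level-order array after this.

sift down from index 5:
  21 vs only child 11 at index 11, swap → [18, 17, 15, 14, 5, 11, 13, 27, 28, 9, 3, 21]
sift down from index 4:
  5 vs smaller child 3 at index 10, swap → [18, 17, 15, 14, 3, 11, 13, 27, 28, 9, 5, 21]
sift down from index 3: already satisfies heap property
sift down from index 2:
  15 vs smaller child 11 at index 5, swap → [18, 17, 11, 14, 3, 15, 13, 27, 28, 9, 5, 21]
sift down from index 1:
  17 vs smaller child 3 at index 4, swap → [18, 3, 11, 14, 17, 15, 13, 27, 28, 9, 5, 21]
  17 vs smaller child 5 at index 10, swap → [18, 3, 11, 14, 5, 15, 13, 27, 28, 9, 17, 21]
sift down from index 0:
  18 vs smaller child 3 at index 1, swap → [3, 18, 11, 14, 5, 15, 13, 27, 28, 9, 17, 21]
  18 vs smaller child 5 at index 4, swap → [3, 5, 11, 14, 18, 15, 13, 27, 28, 9, 17, 21]
  18 vs smaller child 9 at index 9, swap → [3, 5, 11, 14, 9, 15, 13, 27, 28, 18, 17, 21]

[3, 5, 11, 14, 9, 15, 13, 27, 28, 18, 17, 21]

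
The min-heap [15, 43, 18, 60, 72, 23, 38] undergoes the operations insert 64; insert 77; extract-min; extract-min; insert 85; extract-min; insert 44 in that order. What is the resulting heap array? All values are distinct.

insert 64:
  append 64 at index 7 → [15, 43, 18, 60, 72, 23, 38, 64] (no swap needed)
insert 77:
  append 77 at index 8 → [15, 43, 18, 60, 72, 23, 38, 64, 77] (no swap needed)
extract-min → returns 15:
  remove root 15; move last element 77 to root → [77, 43, 18, 60, 72, 23, 38, 64]
  77 vs smaller child 18 at index 2, swap → [18, 43, 77, 60, 72, 23, 38, 64]
  77 vs smaller child 23 at index 5, swap → [18, 43, 23, 60, 72, 77, 38, 64]
extract-min → returns 18:
  remove root 18; move last element 64 to root → [64, 43, 23, 60, 72, 77, 38]
  64 vs smaller child 23 at index 2, swap → [23, 43, 64, 60, 72, 77, 38]
  64 vs smaller child 38 at index 6, swap → [23, 43, 38, 60, 72, 77, 64]
insert 85:
  append 85 at index 7 → [23, 43, 38, 60, 72, 77, 64, 85] (no swap needed)
extract-min → returns 23:
  remove root 23; move last element 85 to root → [85, 43, 38, 60, 72, 77, 64]
  85 vs smaller child 38 at index 2, swap → [38, 43, 85, 60, 72, 77, 64]
  85 vs smaller child 64 at index 6, swap → [38, 43, 64, 60, 72, 77, 85]
insert 44:
  append 44 at index 7 → [38, 43, 64, 60, 72, 77, 85, 44]
  44 < parent 60 at index 3, swap → [38, 43, 64, 44, 72, 77, 85, 60]

[38, 43, 64, 44, 72, 77, 85, 60]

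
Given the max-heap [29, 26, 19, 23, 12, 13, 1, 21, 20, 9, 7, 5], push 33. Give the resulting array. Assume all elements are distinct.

[33, 26, 29, 23, 12, 19, 1, 21, 20, 9, 7, 5, 13]

append 33 at index 12 → [29, 26, 19, 23, 12, 13, 1, 21, 20, 9, 7, 5, 33]
33 > parent 13 at index 5, swap → [29, 26, 19, 23, 12, 33, 1, 21, 20, 9, 7, 5, 13]
33 > parent 19 at index 2, swap → [29, 26, 33, 23, 12, 19, 1, 21, 20, 9, 7, 5, 13]
33 > parent 29 at index 0, swap → [33, 26, 29, 23, 12, 19, 1, 21, 20, 9, 7, 5, 13]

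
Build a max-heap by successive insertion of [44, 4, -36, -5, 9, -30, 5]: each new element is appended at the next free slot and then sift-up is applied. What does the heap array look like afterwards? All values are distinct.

[44, 9, 5, -5, 4, -36, -30]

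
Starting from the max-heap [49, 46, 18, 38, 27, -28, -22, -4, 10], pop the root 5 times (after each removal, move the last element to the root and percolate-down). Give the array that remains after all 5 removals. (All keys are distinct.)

extract-max #1 returns 49:
  remove root 49; move last element 10 to root → [10, 46, 18, 38, 27, -28, -22, -4]
  10 vs larger child 46 at index 1, swap → [46, 10, 18, 38, 27, -28, -22, -4]
  10 vs larger child 38 at index 3, swap → [46, 38, 18, 10, 27, -28, -22, -4]
extract-max #2 returns 46:
  remove root 46; move last element -4 to root → [-4, 38, 18, 10, 27, -28, -22]
  -4 vs larger child 38 at index 1, swap → [38, -4, 18, 10, 27, -28, -22]
  -4 vs larger child 27 at index 4, swap → [38, 27, 18, 10, -4, -28, -22]
extract-max #3 returns 38:
  remove root 38; move last element -22 to root → [-22, 27, 18, 10, -4, -28]
  -22 vs larger child 27 at index 1, swap → [27, -22, 18, 10, -4, -28]
  -22 vs larger child 10 at index 3, swap → [27, 10, 18, -22, -4, -28]
extract-max #4 returns 27:
  remove root 27; move last element -28 to root → [-28, 10, 18, -22, -4]
  -28 vs larger child 18 at index 2, swap → [18, 10, -28, -22, -4]
extract-max #5 returns 18:
  remove root 18; move last element -4 to root → [-4, 10, -28, -22]
  -4 vs larger child 10 at index 1, swap → [10, -4, -28, -22]

[10, -4, -28, -22]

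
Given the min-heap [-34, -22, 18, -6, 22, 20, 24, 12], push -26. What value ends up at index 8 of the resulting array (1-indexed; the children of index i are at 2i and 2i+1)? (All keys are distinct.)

append -26 at index 9 → [-34, -22, 18, -6, 22, 20, 24, 12, -26]
-26 < parent -6 at index 4, swap → [-34, -22, 18, -26, 22, 20, 24, 12, -6]
-26 < parent -22 at index 2, swap → [-34, -26, 18, -22, 22, 20, 24, 12, -6]
resulting array: [-34, -26, 18, -22, 22, 20, 24, 12, -6]

12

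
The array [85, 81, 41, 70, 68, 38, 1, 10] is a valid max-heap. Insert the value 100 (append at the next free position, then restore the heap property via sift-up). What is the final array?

append 100 at index 8 → [85, 81, 41, 70, 68, 38, 1, 10, 100]
100 > parent 70 at index 3, swap → [85, 81, 41, 100, 68, 38, 1, 10, 70]
100 > parent 81 at index 1, swap → [85, 100, 41, 81, 68, 38, 1, 10, 70]
100 > parent 85 at index 0, swap → [100, 85, 41, 81, 68, 38, 1, 10, 70]

[100, 85, 41, 81, 68, 38, 1, 10, 70]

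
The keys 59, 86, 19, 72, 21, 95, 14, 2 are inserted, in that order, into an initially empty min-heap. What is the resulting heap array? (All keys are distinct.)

Insert 59:
  append 59 at index 0 → [59] (no swap needed)
Insert 86:
  append 86 at index 1 → [59, 86] (no swap needed)
Insert 19:
  append 19 at index 2 → [59, 86, 19]
  19 < parent 59 at index 0, swap → [19, 86, 59]
Insert 72:
  append 72 at index 3 → [19, 86, 59, 72]
  72 < parent 86 at index 1, swap → [19, 72, 59, 86]
Insert 21:
  append 21 at index 4 → [19, 72, 59, 86, 21]
  21 < parent 72 at index 1, swap → [19, 21, 59, 86, 72]
Insert 95:
  append 95 at index 5 → [19, 21, 59, 86, 72, 95] (no swap needed)
Insert 14:
  append 14 at index 6 → [19, 21, 59, 86, 72, 95, 14]
  14 < parent 59 at index 2, swap → [19, 21, 14, 86, 72, 95, 59]
  14 < parent 19 at index 0, swap → [14, 21, 19, 86, 72, 95, 59]
Insert 2:
  append 2 at index 7 → [14, 21, 19, 86, 72, 95, 59, 2]
  2 < parent 86 at index 3, swap → [14, 21, 19, 2, 72, 95, 59, 86]
  2 < parent 21 at index 1, swap → [14, 2, 19, 21, 72, 95, 59, 86]
  2 < parent 14 at index 0, swap → [2, 14, 19, 21, 72, 95, 59, 86]

[2, 14, 19, 21, 72, 95, 59, 86]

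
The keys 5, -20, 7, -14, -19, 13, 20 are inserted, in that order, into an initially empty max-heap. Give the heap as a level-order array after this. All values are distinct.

Insert 5:
  append 5 at index 0 → [5] (no swap needed)
Insert -20:
  append -20 at index 1 → [5, -20] (no swap needed)
Insert 7:
  append 7 at index 2 → [5, -20, 7]
  7 > parent 5 at index 0, swap → [7, -20, 5]
Insert -14:
  append -14 at index 3 → [7, -20, 5, -14]
  -14 > parent -20 at index 1, swap → [7, -14, 5, -20]
Insert -19:
  append -19 at index 4 → [7, -14, 5, -20, -19] (no swap needed)
Insert 13:
  append 13 at index 5 → [7, -14, 5, -20, -19, 13]
  13 > parent 5 at index 2, swap → [7, -14, 13, -20, -19, 5]
  13 > parent 7 at index 0, swap → [13, -14, 7, -20, -19, 5]
Insert 20:
  append 20 at index 6 → [13, -14, 7, -20, -19, 5, 20]
  20 > parent 7 at index 2, swap → [13, -14, 20, -20, -19, 5, 7]
  20 > parent 13 at index 0, swap → [20, -14, 13, -20, -19, 5, 7]

[20, -14, 13, -20, -19, 5, 7]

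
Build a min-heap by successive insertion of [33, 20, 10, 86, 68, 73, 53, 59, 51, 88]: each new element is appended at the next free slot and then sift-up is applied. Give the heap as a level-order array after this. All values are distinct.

[10, 33, 20, 51, 68, 73, 53, 86, 59, 88]

Insert 33:
  append 33 at index 0 → [33] (no swap needed)
Insert 20:
  append 20 at index 1 → [33, 20]
  20 < parent 33 at index 0, swap → [20, 33]
Insert 10:
  append 10 at index 2 → [20, 33, 10]
  10 < parent 20 at index 0, swap → [10, 33, 20]
Insert 86:
  append 86 at index 3 → [10, 33, 20, 86] (no swap needed)
Insert 68:
  append 68 at index 4 → [10, 33, 20, 86, 68] (no swap needed)
Insert 73:
  append 73 at index 5 → [10, 33, 20, 86, 68, 73] (no swap needed)
Insert 53:
  append 53 at index 6 → [10, 33, 20, 86, 68, 73, 53] (no swap needed)
Insert 59:
  append 59 at index 7 → [10, 33, 20, 86, 68, 73, 53, 59]
  59 < parent 86 at index 3, swap → [10, 33, 20, 59, 68, 73, 53, 86]
Insert 51:
  append 51 at index 8 → [10, 33, 20, 59, 68, 73, 53, 86, 51]
  51 < parent 59 at index 3, swap → [10, 33, 20, 51, 68, 73, 53, 86, 59]
Insert 88:
  append 88 at index 9 → [10, 33, 20, 51, 68, 73, 53, 86, 59, 88] (no swap needed)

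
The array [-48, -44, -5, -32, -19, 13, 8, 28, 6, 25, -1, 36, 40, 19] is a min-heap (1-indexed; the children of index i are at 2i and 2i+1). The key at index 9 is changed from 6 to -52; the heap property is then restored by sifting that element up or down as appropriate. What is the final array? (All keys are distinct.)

[-52, -48, -5, -44, -19, 13, 8, 28, -32, 25, -1, 36, 40, 19]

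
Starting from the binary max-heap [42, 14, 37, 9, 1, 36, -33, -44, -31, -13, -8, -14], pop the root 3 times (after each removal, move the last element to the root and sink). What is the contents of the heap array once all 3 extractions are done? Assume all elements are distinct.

[14, 9, -8, -13, 1, -14, -33, -44, -31]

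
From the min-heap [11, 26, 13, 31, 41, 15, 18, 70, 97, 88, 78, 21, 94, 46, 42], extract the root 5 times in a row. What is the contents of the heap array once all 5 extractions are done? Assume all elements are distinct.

[26, 31, 42, 70, 41, 94, 46, 78, 97, 88]

extract-min #1 returns 11:
  remove root 11; move last element 42 to root → [42, 26, 13, 31, 41, 15, 18, 70, 97, 88, 78, 21, 94, 46]
  42 vs smaller child 13 at index 2, swap → [13, 26, 42, 31, 41, 15, 18, 70, 97, 88, 78, 21, 94, 46]
  42 vs smaller child 15 at index 5, swap → [13, 26, 15, 31, 41, 42, 18, 70, 97, 88, 78, 21, 94, 46]
  42 vs smaller child 21 at index 11, swap → [13, 26, 15, 31, 41, 21, 18, 70, 97, 88, 78, 42, 94, 46]
extract-min #2 returns 13:
  remove root 13; move last element 46 to root → [46, 26, 15, 31, 41, 21, 18, 70, 97, 88, 78, 42, 94]
  46 vs smaller child 15 at index 2, swap → [15, 26, 46, 31, 41, 21, 18, 70, 97, 88, 78, 42, 94]
  46 vs smaller child 18 at index 6, swap → [15, 26, 18, 31, 41, 21, 46, 70, 97, 88, 78, 42, 94]
extract-min #3 returns 15:
  remove root 15; move last element 94 to root → [94, 26, 18, 31, 41, 21, 46, 70, 97, 88, 78, 42]
  94 vs smaller child 18 at index 2, swap → [18, 26, 94, 31, 41, 21, 46, 70, 97, 88, 78, 42]
  94 vs smaller child 21 at index 5, swap → [18, 26, 21, 31, 41, 94, 46, 70, 97, 88, 78, 42]
  94 vs only child 42 at index 11, swap → [18, 26, 21, 31, 41, 42, 46, 70, 97, 88, 78, 94]
extract-min #4 returns 18:
  remove root 18; move last element 94 to root → [94, 26, 21, 31, 41, 42, 46, 70, 97, 88, 78]
  94 vs smaller child 21 at index 2, swap → [21, 26, 94, 31, 41, 42, 46, 70, 97, 88, 78]
  94 vs smaller child 42 at index 5, swap → [21, 26, 42, 31, 41, 94, 46, 70, 97, 88, 78]
extract-min #5 returns 21:
  remove root 21; move last element 78 to root → [78, 26, 42, 31, 41, 94, 46, 70, 97, 88]
  78 vs smaller child 26 at index 1, swap → [26, 78, 42, 31, 41, 94, 46, 70, 97, 88]
  78 vs smaller child 31 at index 3, swap → [26, 31, 42, 78, 41, 94, 46, 70, 97, 88]
  78 vs smaller child 70 at index 7, swap → [26, 31, 42, 70, 41, 94, 46, 78, 97, 88]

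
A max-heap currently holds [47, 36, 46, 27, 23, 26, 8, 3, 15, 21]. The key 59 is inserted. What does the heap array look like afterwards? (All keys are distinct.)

[59, 47, 46, 27, 36, 26, 8, 3, 15, 21, 23]

append 59 at index 10 → [47, 36, 46, 27, 23, 26, 8, 3, 15, 21, 59]
59 > parent 23 at index 4, swap → [47, 36, 46, 27, 59, 26, 8, 3, 15, 21, 23]
59 > parent 36 at index 1, swap → [47, 59, 46, 27, 36, 26, 8, 3, 15, 21, 23]
59 > parent 47 at index 0, swap → [59, 47, 46, 27, 36, 26, 8, 3, 15, 21, 23]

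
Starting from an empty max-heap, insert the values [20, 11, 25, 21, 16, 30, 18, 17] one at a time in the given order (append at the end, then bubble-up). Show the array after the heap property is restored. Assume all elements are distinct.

[30, 21, 25, 17, 16, 20, 18, 11]

Insert 20:
  append 20 at index 0 → [20] (no swap needed)
Insert 11:
  append 11 at index 1 → [20, 11] (no swap needed)
Insert 25:
  append 25 at index 2 → [20, 11, 25]
  25 > parent 20 at index 0, swap → [25, 11, 20]
Insert 21:
  append 21 at index 3 → [25, 11, 20, 21]
  21 > parent 11 at index 1, swap → [25, 21, 20, 11]
Insert 16:
  append 16 at index 4 → [25, 21, 20, 11, 16] (no swap needed)
Insert 30:
  append 30 at index 5 → [25, 21, 20, 11, 16, 30]
  30 > parent 20 at index 2, swap → [25, 21, 30, 11, 16, 20]
  30 > parent 25 at index 0, swap → [30, 21, 25, 11, 16, 20]
Insert 18:
  append 18 at index 6 → [30, 21, 25, 11, 16, 20, 18] (no swap needed)
Insert 17:
  append 17 at index 7 → [30, 21, 25, 11, 16, 20, 18, 17]
  17 > parent 11 at index 3, swap → [30, 21, 25, 17, 16, 20, 18, 11]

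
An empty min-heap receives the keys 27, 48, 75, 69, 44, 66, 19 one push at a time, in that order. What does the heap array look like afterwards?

[19, 44, 27, 69, 48, 75, 66]

Insert 27:
  append 27 at index 0 → [27] (no swap needed)
Insert 48:
  append 48 at index 1 → [27, 48] (no swap needed)
Insert 75:
  append 75 at index 2 → [27, 48, 75] (no swap needed)
Insert 69:
  append 69 at index 3 → [27, 48, 75, 69] (no swap needed)
Insert 44:
  append 44 at index 4 → [27, 48, 75, 69, 44]
  44 < parent 48 at index 1, swap → [27, 44, 75, 69, 48]
Insert 66:
  append 66 at index 5 → [27, 44, 75, 69, 48, 66]
  66 < parent 75 at index 2, swap → [27, 44, 66, 69, 48, 75]
Insert 19:
  append 19 at index 6 → [27, 44, 66, 69, 48, 75, 19]
  19 < parent 66 at index 2, swap → [27, 44, 19, 69, 48, 75, 66]
  19 < parent 27 at index 0, swap → [19, 44, 27, 69, 48, 75, 66]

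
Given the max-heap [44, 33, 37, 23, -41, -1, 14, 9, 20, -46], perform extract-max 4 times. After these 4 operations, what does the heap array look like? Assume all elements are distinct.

extract-max #1 returns 44:
  remove root 44; move last element -46 to root → [-46, 33, 37, 23, -41, -1, 14, 9, 20]
  -46 vs larger child 37 at index 2, swap → [37, 33, -46, 23, -41, -1, 14, 9, 20]
  -46 vs larger child 14 at index 6, swap → [37, 33, 14, 23, -41, -1, -46, 9, 20]
extract-max #2 returns 37:
  remove root 37; move last element 20 to root → [20, 33, 14, 23, -41, -1, -46, 9]
  20 vs larger child 33 at index 1, swap → [33, 20, 14, 23, -41, -1, -46, 9]
  20 vs larger child 23 at index 3, swap → [33, 23, 14, 20, -41, -1, -46, 9]
extract-max #3 returns 33:
  remove root 33; move last element 9 to root → [9, 23, 14, 20, -41, -1, -46]
  9 vs larger child 23 at index 1, swap → [23, 9, 14, 20, -41, -1, -46]
  9 vs larger child 20 at index 3, swap → [23, 20, 14, 9, -41, -1, -46]
extract-max #4 returns 23:
  remove root 23; move last element -46 to root → [-46, 20, 14, 9, -41, -1]
  -46 vs larger child 20 at index 1, swap → [20, -46, 14, 9, -41, -1]
  -46 vs larger child 9 at index 3, swap → [20, 9, 14, -46, -41, -1]

[20, 9, 14, -46, -41, -1]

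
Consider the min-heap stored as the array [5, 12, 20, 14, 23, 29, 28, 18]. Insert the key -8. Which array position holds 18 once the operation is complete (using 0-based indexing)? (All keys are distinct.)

7

append -8 at index 8 → [5, 12, 20, 14, 23, 29, 28, 18, -8]
-8 < parent 14 at index 3, swap → [5, 12, 20, -8, 23, 29, 28, 18, 14]
-8 < parent 12 at index 1, swap → [5, -8, 20, 12, 23, 29, 28, 18, 14]
-8 < parent 5 at index 0, swap → [-8, 5, 20, 12, 23, 29, 28, 18, 14]
resulting array: [-8, 5, 20, 12, 23, 29, 28, 18, 14]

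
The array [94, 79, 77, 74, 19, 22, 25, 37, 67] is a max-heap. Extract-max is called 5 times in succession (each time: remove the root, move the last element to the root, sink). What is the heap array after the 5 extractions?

extract-max #1 returns 94:
  remove root 94; move last element 67 to root → [67, 79, 77, 74, 19, 22, 25, 37]
  67 vs larger child 79 at index 1, swap → [79, 67, 77, 74, 19, 22, 25, 37]
  67 vs larger child 74 at index 3, swap → [79, 74, 77, 67, 19, 22, 25, 37]
extract-max #2 returns 79:
  remove root 79; move last element 37 to root → [37, 74, 77, 67, 19, 22, 25]
  37 vs larger child 77 at index 2, swap → [77, 74, 37, 67, 19, 22, 25]
extract-max #3 returns 77:
  remove root 77; move last element 25 to root → [25, 74, 37, 67, 19, 22]
  25 vs larger child 74 at index 1, swap → [74, 25, 37, 67, 19, 22]
  25 vs larger child 67 at index 3, swap → [74, 67, 37, 25, 19, 22]
extract-max #4 returns 74:
  remove root 74; move last element 22 to root → [22, 67, 37, 25, 19]
  22 vs larger child 67 at index 1, swap → [67, 22, 37, 25, 19]
  22 vs larger child 25 at index 3, swap → [67, 25, 37, 22, 19]
extract-max #5 returns 67:
  remove root 67; move last element 19 to root → [19, 25, 37, 22]
  19 vs larger child 37 at index 2, swap → [37, 25, 19, 22]

[37, 25, 19, 22]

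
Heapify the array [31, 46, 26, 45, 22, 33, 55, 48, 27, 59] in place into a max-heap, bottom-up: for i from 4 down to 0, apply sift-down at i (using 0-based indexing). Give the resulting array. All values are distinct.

[59, 48, 55, 45, 46, 33, 26, 31, 27, 22]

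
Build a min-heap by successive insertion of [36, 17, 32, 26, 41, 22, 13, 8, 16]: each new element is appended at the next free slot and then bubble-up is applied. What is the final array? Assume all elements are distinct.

Insert 36:
  append 36 at index 0 → [36] (no swap needed)
Insert 17:
  append 17 at index 1 → [36, 17]
  17 < parent 36 at index 0, swap → [17, 36]
Insert 32:
  append 32 at index 2 → [17, 36, 32] (no swap needed)
Insert 26:
  append 26 at index 3 → [17, 36, 32, 26]
  26 < parent 36 at index 1, swap → [17, 26, 32, 36]
Insert 41:
  append 41 at index 4 → [17, 26, 32, 36, 41] (no swap needed)
Insert 22:
  append 22 at index 5 → [17, 26, 32, 36, 41, 22]
  22 < parent 32 at index 2, swap → [17, 26, 22, 36, 41, 32]
Insert 13:
  append 13 at index 6 → [17, 26, 22, 36, 41, 32, 13]
  13 < parent 22 at index 2, swap → [17, 26, 13, 36, 41, 32, 22]
  13 < parent 17 at index 0, swap → [13, 26, 17, 36, 41, 32, 22]
Insert 8:
  append 8 at index 7 → [13, 26, 17, 36, 41, 32, 22, 8]
  8 < parent 36 at index 3, swap → [13, 26, 17, 8, 41, 32, 22, 36]
  8 < parent 26 at index 1, swap → [13, 8, 17, 26, 41, 32, 22, 36]
  8 < parent 13 at index 0, swap → [8, 13, 17, 26, 41, 32, 22, 36]
Insert 16:
  append 16 at index 8 → [8, 13, 17, 26, 41, 32, 22, 36, 16]
  16 < parent 26 at index 3, swap → [8, 13, 17, 16, 41, 32, 22, 36, 26]

[8, 13, 17, 16, 41, 32, 22, 36, 26]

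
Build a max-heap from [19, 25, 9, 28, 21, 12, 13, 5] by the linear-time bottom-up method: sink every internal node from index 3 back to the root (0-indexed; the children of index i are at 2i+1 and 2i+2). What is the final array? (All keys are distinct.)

sift down from index 3: already satisfies heap property
sift down from index 2:
  9 vs larger child 13 at index 6, swap → [19, 25, 13, 28, 21, 12, 9, 5]
sift down from index 1:
  25 vs larger child 28 at index 3, swap → [19, 28, 13, 25, 21, 12, 9, 5]
sift down from index 0:
  19 vs larger child 28 at index 1, swap → [28, 19, 13, 25, 21, 12, 9, 5]
  19 vs larger child 25 at index 3, swap → [28, 25, 13, 19, 21, 12, 9, 5]

[28, 25, 13, 19, 21, 12, 9, 5]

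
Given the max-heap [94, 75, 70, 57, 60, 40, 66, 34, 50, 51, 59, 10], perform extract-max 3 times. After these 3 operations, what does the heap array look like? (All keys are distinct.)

[66, 60, 51, 57, 59, 40, 10, 34, 50]

extract-max #1 returns 94:
  remove root 94; move last element 10 to root → [10, 75, 70, 57, 60, 40, 66, 34, 50, 51, 59]
  10 vs larger child 75 at index 1, swap → [75, 10, 70, 57, 60, 40, 66, 34, 50, 51, 59]
  10 vs larger child 60 at index 4, swap → [75, 60, 70, 57, 10, 40, 66, 34, 50, 51, 59]
  10 vs larger child 59 at index 10, swap → [75, 60, 70, 57, 59, 40, 66, 34, 50, 51, 10]
extract-max #2 returns 75:
  remove root 75; move last element 10 to root → [10, 60, 70, 57, 59, 40, 66, 34, 50, 51]
  10 vs larger child 70 at index 2, swap → [70, 60, 10, 57, 59, 40, 66, 34, 50, 51]
  10 vs larger child 66 at index 6, swap → [70, 60, 66, 57, 59, 40, 10, 34, 50, 51]
extract-max #3 returns 70:
  remove root 70; move last element 51 to root → [51, 60, 66, 57, 59, 40, 10, 34, 50]
  51 vs larger child 66 at index 2, swap → [66, 60, 51, 57, 59, 40, 10, 34, 50]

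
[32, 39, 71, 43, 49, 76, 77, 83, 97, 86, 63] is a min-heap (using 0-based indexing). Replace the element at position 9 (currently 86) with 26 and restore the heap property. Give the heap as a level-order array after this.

[26, 32, 71, 43, 39, 76, 77, 83, 97, 49, 63]

set index 9 from 86 to 26 → [32, 39, 71, 43, 49, 76, 77, 83, 97, 26, 63]
26 < parent 49 at index 4, swap → [32, 39, 71, 43, 26, 76, 77, 83, 97, 49, 63]
26 < parent 39 at index 1, swap → [32, 26, 71, 43, 39, 76, 77, 83, 97, 49, 63]
26 < parent 32 at index 0, swap → [26, 32, 71, 43, 39, 76, 77, 83, 97, 49, 63]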